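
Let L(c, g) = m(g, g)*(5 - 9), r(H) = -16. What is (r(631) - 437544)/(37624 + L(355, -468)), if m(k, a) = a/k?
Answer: -21878/1881 ≈ -11.631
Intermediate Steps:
L(c, g) = -4 (L(c, g) = (g/g)*(5 - 9) = 1*(-4) = -4)
(r(631) - 437544)/(37624 + L(355, -468)) = (-16 - 437544)/(37624 - 4) = -437560/37620 = -437560*1/37620 = -21878/1881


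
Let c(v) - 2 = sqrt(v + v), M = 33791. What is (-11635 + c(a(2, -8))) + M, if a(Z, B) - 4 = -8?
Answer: 22158 + 2*I*sqrt(2) ≈ 22158.0 + 2.8284*I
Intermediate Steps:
a(Z, B) = -4 (a(Z, B) = 4 - 8 = -4)
c(v) = 2 + sqrt(2)*sqrt(v) (c(v) = 2 + sqrt(v + v) = 2 + sqrt(2*v) = 2 + sqrt(2)*sqrt(v))
(-11635 + c(a(2, -8))) + M = (-11635 + (2 + sqrt(2)*sqrt(-4))) + 33791 = (-11635 + (2 + sqrt(2)*(2*I))) + 33791 = (-11635 + (2 + 2*I*sqrt(2))) + 33791 = (-11633 + 2*I*sqrt(2)) + 33791 = 22158 + 2*I*sqrt(2)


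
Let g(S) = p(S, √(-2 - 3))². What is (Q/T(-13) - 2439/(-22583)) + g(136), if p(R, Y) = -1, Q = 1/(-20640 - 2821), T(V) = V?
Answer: 7631557429/6887656919 ≈ 1.1080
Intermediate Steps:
Q = -1/23461 (Q = 1/(-23461) = -1/23461 ≈ -4.2624e-5)
g(S) = 1 (g(S) = (-1)² = 1)
(Q/T(-13) - 2439/(-22583)) + g(136) = (-1/23461/(-13) - 2439/(-22583)) + 1 = (-1/23461*(-1/13) - 2439*(-1/22583)) + 1 = (1/304993 + 2439/22583) + 1 = 743900510/6887656919 + 1 = 7631557429/6887656919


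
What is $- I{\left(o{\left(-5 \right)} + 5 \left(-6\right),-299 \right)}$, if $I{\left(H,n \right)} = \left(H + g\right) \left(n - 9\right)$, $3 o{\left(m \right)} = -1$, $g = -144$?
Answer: $- \frac{161084}{3} \approx -53695.0$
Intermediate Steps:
$o{\left(m \right)} = - \frac{1}{3}$ ($o{\left(m \right)} = \frac{1}{3} \left(-1\right) = - \frac{1}{3}$)
$I{\left(H,n \right)} = \left(-144 + H\right) \left(-9 + n\right)$ ($I{\left(H,n \right)} = \left(H - 144\right) \left(n - 9\right) = \left(-144 + H\right) \left(-9 + n\right)$)
$- I{\left(o{\left(-5 \right)} + 5 \left(-6\right),-299 \right)} = - (1296 - -43056 - 9 \left(- \frac{1}{3} + 5 \left(-6\right)\right) + \left(- \frac{1}{3} + 5 \left(-6\right)\right) \left(-299\right)) = - (1296 + 43056 - 9 \left(- \frac{1}{3} - 30\right) + \left(- \frac{1}{3} - 30\right) \left(-299\right)) = - (1296 + 43056 - -273 - - \frac{27209}{3}) = - (1296 + 43056 + 273 + \frac{27209}{3}) = \left(-1\right) \frac{161084}{3} = - \frac{161084}{3}$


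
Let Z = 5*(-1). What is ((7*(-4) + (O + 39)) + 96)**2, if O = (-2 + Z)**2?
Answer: 24336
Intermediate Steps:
Z = -5
O = 49 (O = (-2 - 5)**2 = (-7)**2 = 49)
((7*(-4) + (O + 39)) + 96)**2 = ((7*(-4) + (49 + 39)) + 96)**2 = ((-28 + 88) + 96)**2 = (60 + 96)**2 = 156**2 = 24336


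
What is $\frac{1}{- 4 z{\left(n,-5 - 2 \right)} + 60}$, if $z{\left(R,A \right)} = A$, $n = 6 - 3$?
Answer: $\frac{1}{88} \approx 0.011364$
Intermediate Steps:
$n = 3$ ($n = 6 - 3 = 3$)
$\frac{1}{- 4 z{\left(n,-5 - 2 \right)} + 60} = \frac{1}{- 4 \left(-5 - 2\right) + 60} = \frac{1}{\left(-4\right) \left(-7\right) + 60} = \frac{1}{28 + 60} = \frac{1}{88}$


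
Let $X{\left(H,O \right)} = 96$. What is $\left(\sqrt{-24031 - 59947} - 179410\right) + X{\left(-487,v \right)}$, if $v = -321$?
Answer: $-179314 + i \sqrt{83978} \approx -1.7931 \cdot 10^{5} + 289.79 i$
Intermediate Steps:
$\left(\sqrt{-24031 - 59947} - 179410\right) + X{\left(-487,v \right)} = \left(\sqrt{-24031 - 59947} - 179410\right) + 96 = \left(\sqrt{-83978} - 179410\right) + 96 = \left(i \sqrt{83978} - 179410\right) + 96 = \left(-179410 + i \sqrt{83978}\right) + 96 = -179314 + i \sqrt{83978}$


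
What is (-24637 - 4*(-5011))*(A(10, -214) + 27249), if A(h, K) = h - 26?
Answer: -125081169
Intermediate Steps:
A(h, K) = -26 + h
(-24637 - 4*(-5011))*(A(10, -214) + 27249) = (-24637 - 4*(-5011))*((-26 + 10) + 27249) = (-24637 + 20044)*(-16 + 27249) = -4593*27233 = -125081169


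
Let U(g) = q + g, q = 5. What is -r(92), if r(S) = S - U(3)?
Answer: -84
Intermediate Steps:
U(g) = 5 + g
r(S) = -8 + S (r(S) = S - (5 + 3) = S - 1*8 = S - 8 = -8 + S)
-r(92) = -(-8 + 92) = -1*84 = -84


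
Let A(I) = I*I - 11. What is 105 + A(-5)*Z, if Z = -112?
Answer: -1463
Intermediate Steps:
A(I) = -11 + I**2 (A(I) = I**2 - 11 = -11 + I**2)
105 + A(-5)*Z = 105 + (-11 + (-5)**2)*(-112) = 105 + (-11 + 25)*(-112) = 105 + 14*(-112) = 105 - 1568 = -1463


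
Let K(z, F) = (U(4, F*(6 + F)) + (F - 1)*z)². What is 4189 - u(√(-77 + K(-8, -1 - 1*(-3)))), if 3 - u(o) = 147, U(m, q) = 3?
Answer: 4333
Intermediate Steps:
K(z, F) = (3 + z*(-1 + F))² (K(z, F) = (3 + (F - 1)*z)² = (3 + (-1 + F)*z)² = (3 + z*(-1 + F))²)
u(o) = -144 (u(o) = 3 - 1*147 = 3 - 147 = -144)
4189 - u(√(-77 + K(-8, -1 - 1*(-3)))) = 4189 - 1*(-144) = 4189 + 144 = 4333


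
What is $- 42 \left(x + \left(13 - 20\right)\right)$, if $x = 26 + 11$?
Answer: $-1260$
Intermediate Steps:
$x = 37$
$- 42 \left(x + \left(13 - 20\right)\right) = - 42 \left(37 + \left(13 - 20\right)\right) = - 42 \left(37 - 7\right) = \left(-42\right) 30 = -1260$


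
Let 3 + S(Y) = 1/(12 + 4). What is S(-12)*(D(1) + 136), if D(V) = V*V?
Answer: -6439/16 ≈ -402.44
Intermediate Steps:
D(V) = V**2
S(Y) = -47/16 (S(Y) = -3 + 1/(12 + 4) = -3 + 1/16 = -47/16)
S(-12)*(D(1) + 136) = -47*(1**2 + 136)/16 = -47*(1 + 136)/16 = -47/16*137 = -6439/16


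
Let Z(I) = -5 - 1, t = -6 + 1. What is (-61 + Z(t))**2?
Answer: 4489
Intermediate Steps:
t = -5
Z(I) = -6
(-61 + Z(t))**2 = (-61 - 6)**2 = (-67)**2 = 4489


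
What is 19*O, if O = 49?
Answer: 931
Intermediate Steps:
19*O = 19*49 = 931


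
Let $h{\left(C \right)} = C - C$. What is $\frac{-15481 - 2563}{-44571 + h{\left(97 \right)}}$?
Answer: $\frac{18044}{44571} \approx 0.40484$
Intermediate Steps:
$h{\left(C \right)} = 0$
$\frac{-15481 - 2563}{-44571 + h{\left(97 \right)}} = \frac{-15481 - 2563}{-44571 + 0} = - \frac{18044}{-44571} = \left(-18044\right) \left(- \frac{1}{44571}\right) = \frac{18044}{44571}$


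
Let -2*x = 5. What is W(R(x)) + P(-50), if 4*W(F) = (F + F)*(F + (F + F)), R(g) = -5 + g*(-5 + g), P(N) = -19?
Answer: 8467/32 ≈ 264.59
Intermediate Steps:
x = -5/2 (x = -1/2*5 = -5/2 ≈ -2.5000)
W(F) = 3*F**2/2 (W(F) = ((F + F)*(F + (F + F)))/4 = ((2*F)*(F + 2*F))/4 = ((2*F)*(3*F))/4 = (6*F**2)/4 = 3*F**2/2)
W(R(x)) + P(-50) = 3*(-5 + (-5/2)**2 - 5*(-5/2))**2/2 - 19 = 3*(-5 + 25/4 + 25/2)**2/2 - 19 = 3*(55/4)**2/2 - 19 = (3/2)*(3025/16) - 19 = 9075/32 - 19 = 8467/32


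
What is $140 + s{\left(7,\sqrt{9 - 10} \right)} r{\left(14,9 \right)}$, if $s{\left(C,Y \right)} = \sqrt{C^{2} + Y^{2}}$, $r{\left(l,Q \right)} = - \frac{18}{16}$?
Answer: $140 - \frac{9 \sqrt{3}}{2} \approx 132.21$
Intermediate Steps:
$r{\left(l,Q \right)} = - \frac{9}{8}$ ($r{\left(l,Q \right)} = \left(-18\right) \frac{1}{16} = - \frac{9}{8}$)
$140 + s{\left(7,\sqrt{9 - 10} \right)} r{\left(14,9 \right)} = 140 + \sqrt{7^{2} + \left(\sqrt{9 - 10}\right)^{2}} \left(- \frac{9}{8}\right) = 140 + \sqrt{49 + \left(\sqrt{-1}\right)^{2}} \left(- \frac{9}{8}\right) = 140 + \sqrt{49 + i^{2}} \left(- \frac{9}{8}\right) = 140 + \sqrt{49 - 1} \left(- \frac{9}{8}\right) = 140 + \sqrt{48} \left(- \frac{9}{8}\right) = 140 + 4 \sqrt{3} \left(- \frac{9}{8}\right) = 140 - \frac{9 \sqrt{3}}{2}$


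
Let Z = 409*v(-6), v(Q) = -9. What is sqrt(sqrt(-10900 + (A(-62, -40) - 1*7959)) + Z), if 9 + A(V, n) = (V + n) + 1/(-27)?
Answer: sqrt(-33129 + I*sqrt(1536573))/3 ≈ 1.1349 + 60.682*I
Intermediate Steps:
A(V, n) = -244/27 + V + n (A(V, n) = -9 + ((V + n) + 1/(-27)) = -9 + ((V + n) - 1/27) = -9 + (-1/27 + V + n) = -244/27 + V + n)
Z = -3681 (Z = 409*(-9) = -3681)
sqrt(sqrt(-10900 + (A(-62, -40) - 1*7959)) + Z) = sqrt(sqrt(-10900 + ((-244/27 - 62 - 40) - 1*7959)) - 3681) = sqrt(sqrt(-10900 + (-2998/27 - 7959)) - 3681) = sqrt(sqrt(-10900 - 217891/27) - 3681) = sqrt(sqrt(-512191/27) - 3681) = sqrt(I*sqrt(1536573)/9 - 3681) = sqrt(-3681 + I*sqrt(1536573)/9)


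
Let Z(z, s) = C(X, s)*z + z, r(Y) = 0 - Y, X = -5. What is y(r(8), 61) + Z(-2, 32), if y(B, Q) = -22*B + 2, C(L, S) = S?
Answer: 112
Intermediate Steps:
r(Y) = -Y
y(B, Q) = 2 - 22*B
Z(z, s) = z + s*z (Z(z, s) = s*z + z = z + s*z)
y(r(8), 61) + Z(-2, 32) = (2 - (-22)*8) - 2*(1 + 32) = (2 - 22*(-8)) - 2*33 = (2 + 176) - 66 = 178 - 66 = 112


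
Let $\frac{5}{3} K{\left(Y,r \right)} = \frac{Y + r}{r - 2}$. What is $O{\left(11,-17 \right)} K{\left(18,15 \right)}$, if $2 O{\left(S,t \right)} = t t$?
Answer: $\frac{28611}{130} \approx 220.08$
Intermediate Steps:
$O{\left(S,t \right)} = \frac{t^{2}}{2}$ ($O{\left(S,t \right)} = \frac{t t}{2} = \frac{t^{2}}{2}$)
$K{\left(Y,r \right)} = \frac{3 \left(Y + r\right)}{5 \left(-2 + r\right)}$ ($K{\left(Y,r \right)} = \frac{3 \frac{Y + r}{r - 2}}{5} = \frac{3 \frac{Y + r}{-2 + r}}{5} = \frac{3 \left(Y + r\right)}{5 \left(-2 + r\right)}$)
$O{\left(11,-17 \right)} K{\left(18,15 \right)} = \frac{\left(-17\right)^{2}}{2} \frac{3 \left(18 + 15\right)}{5 \left(-2 + 15\right)} = \frac{1}{2} \cdot 289 \cdot \frac{3}{5} \cdot \frac{1}{13} \cdot 33 = \frac{289 \cdot \frac{3}{5} \cdot \frac{1}{13} \cdot 33}{2} = \frac{289}{2} \cdot \frac{99}{65} = \frac{28611}{130}$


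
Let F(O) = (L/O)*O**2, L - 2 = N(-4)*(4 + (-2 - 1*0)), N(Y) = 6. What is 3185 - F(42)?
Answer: 2597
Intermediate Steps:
L = 14 (L = 2 + 6*(4 + (-2 - 1*0)) = 2 + 6*(4 + (-2 + 0)) = 2 + 6*(4 - 2) = 2 + 6*2 = 2 + 12 = 14)
F(O) = 14*O (F(O) = (14/O)*O**2 = 14*O)
3185 - F(42) = 3185 - 14*42 = 3185 - 1*588 = 3185 - 588 = 2597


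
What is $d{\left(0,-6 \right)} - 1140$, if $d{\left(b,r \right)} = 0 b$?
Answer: $-1140$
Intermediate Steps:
$d{\left(b,r \right)} = 0$
$d{\left(0,-6 \right)} - 1140 = 0 - 1140 = -1140$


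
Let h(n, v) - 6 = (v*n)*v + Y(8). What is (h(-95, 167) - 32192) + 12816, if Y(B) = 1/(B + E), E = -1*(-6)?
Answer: -37363549/14 ≈ -2.6688e+6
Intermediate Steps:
E = 6
Y(B) = 1/(6 + B) (Y(B) = 1/(B + 6) = 1/(6 + B))
h(n, v) = 85/14 + n*v**2 (h(n, v) = 6 + ((v*n)*v + 1/(6 + 8)) = 6 + ((n*v)*v + 1/14) = 6 + (n*v**2 + 1/14) = 6 + (1/14 + n*v**2) = 85/14 + n*v**2)
(h(-95, 167) - 32192) + 12816 = ((85/14 - 95*167**2) - 32192) + 12816 = ((85/14 - 95*27889) - 32192) + 12816 = ((85/14 - 2649455) - 32192) + 12816 = (-37092285/14 - 32192) + 12816 = -37542973/14 + 12816 = -37363549/14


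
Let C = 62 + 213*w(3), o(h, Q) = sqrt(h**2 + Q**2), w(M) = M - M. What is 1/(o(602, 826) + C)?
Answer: -31/520418 + 7*sqrt(5330)/520418 ≈ 0.00092243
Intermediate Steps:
w(M) = 0
o(h, Q) = sqrt(Q**2 + h**2)
C = 62 (C = 62 + 213*0 = 62 + 0 = 62)
1/(o(602, 826) + C) = 1/(sqrt(826**2 + 602**2) + 62) = 1/(sqrt(682276 + 362404) + 62) = 1/(sqrt(1044680) + 62) = 1/(14*sqrt(5330) + 62) = 1/(62 + 14*sqrt(5330))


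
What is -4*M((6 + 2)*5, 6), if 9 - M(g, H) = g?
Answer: 124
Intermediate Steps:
M(g, H) = 9 - g
-4*M((6 + 2)*5, 6) = -4*(9 - (6 + 2)*5) = -4*(9 - 8*5) = -4*(9 - 1*40) = -4*(9 - 40) = -4*(-31) = 124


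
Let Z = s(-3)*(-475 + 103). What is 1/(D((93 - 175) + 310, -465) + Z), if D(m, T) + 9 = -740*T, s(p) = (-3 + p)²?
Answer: 1/330699 ≈ 3.0239e-6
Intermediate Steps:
Z = -13392 (Z = (-3 - 3)²*(-475 + 103) = (-6)²*(-372) = 36*(-372) = -13392)
D(m, T) = -9 - 740*T
1/(D((93 - 175) + 310, -465) + Z) = 1/((-9 - 740*(-465)) - 13392) = 1/((-9 + 344100) - 13392) = 1/(344091 - 13392) = 1/330699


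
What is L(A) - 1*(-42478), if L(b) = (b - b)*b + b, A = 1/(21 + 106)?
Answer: 5394707/127 ≈ 42478.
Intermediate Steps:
A = 1/127 ≈ 0.0078740
L(b) = b (L(b) = 0*b + b = 0 + b = b)
L(A) - 1*(-42478) = 1/127 - 1*(-42478) = 1/127 + 42478 = 5394707/127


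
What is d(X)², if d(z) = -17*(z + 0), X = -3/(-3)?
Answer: 289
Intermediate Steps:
X = 1 (X = -3*(-⅓) = 1)
d(z) = -17*z
d(X)² = (-17*1)² = (-17)² = 289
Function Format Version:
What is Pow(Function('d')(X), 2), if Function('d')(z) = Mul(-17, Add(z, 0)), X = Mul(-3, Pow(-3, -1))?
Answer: 289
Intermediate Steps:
X = 1 (X = Mul(-3, Rational(-1, 3)) = 1)
Function('d')(z) = Mul(-17, z)
Pow(Function('d')(X), 2) = Pow(Mul(-17, 1), 2) = Pow(-17, 2) = 289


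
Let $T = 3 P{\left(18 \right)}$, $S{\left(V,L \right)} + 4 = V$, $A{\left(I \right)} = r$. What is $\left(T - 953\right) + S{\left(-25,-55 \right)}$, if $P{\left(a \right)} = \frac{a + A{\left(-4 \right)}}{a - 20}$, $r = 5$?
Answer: $- \frac{2033}{2} \approx -1016.5$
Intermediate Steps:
$A{\left(I \right)} = 5$
$S{\left(V,L \right)} = -4 + V$
$P{\left(a \right)} = \frac{5 + a}{-20 + a}$ ($P{\left(a \right)} = \frac{a + 5}{a - 20} = \frac{5 + a}{-20 + a}$)
$T = - \frac{69}{2}$ ($T = 3 \frac{5 + 18}{-20 + 18} = 3 \frac{1}{-2} \cdot 23 = 3 \left(\left(- \frac{1}{2}\right) 23\right) = 3 \left(- \frac{23}{2}\right) = - \frac{69}{2} \approx -34.5$)
$\left(T - 953\right) + S{\left(-25,-55 \right)} = \left(- \frac{69}{2} - 953\right) - 29 = - \frac{1975}{2} - 29 = - \frac{2033}{2}$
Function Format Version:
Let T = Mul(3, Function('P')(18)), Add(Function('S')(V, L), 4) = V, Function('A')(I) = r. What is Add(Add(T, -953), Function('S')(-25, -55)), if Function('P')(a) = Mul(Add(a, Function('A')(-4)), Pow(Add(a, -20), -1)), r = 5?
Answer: Rational(-2033, 2) ≈ -1016.5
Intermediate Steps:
Function('A')(I) = 5
Function('S')(V, L) = Add(-4, V)
Function('P')(a) = Mul(Pow(Add(-20, a), -1), Add(5, a)) (Function('P')(a) = Mul(Add(a, 5), Pow(Add(a, -20), -1)) = Mul(Add(5, a), Pow(Add(-20, a), -1)) = Mul(Pow(Add(-20, a), -1), Add(5, a)))
T = Rational(-69, 2) (T = Mul(3, Mul(Pow(Add(-20, 18), -1), Add(5, 18))) = Mul(3, Mul(Pow(-2, -1), 23)) = Mul(3, Mul(Rational(-1, 2), 23)) = Mul(3, Rational(-23, 2)) = Rational(-69, 2) ≈ -34.500)
Add(Add(T, -953), Function('S')(-25, -55)) = Add(Add(Rational(-69, 2), -953), Add(-4, -25)) = Add(Rational(-1975, 2), -29) = Rational(-2033, 2)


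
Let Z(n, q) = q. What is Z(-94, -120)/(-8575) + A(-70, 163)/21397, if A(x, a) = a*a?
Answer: 46079363/36695855 ≈ 1.2557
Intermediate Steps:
A(x, a) = a²
Z(-94, -120)/(-8575) + A(-70, 163)/21397 = -120/(-8575) + 163²/21397 = -120*(-1/8575) + 26569*(1/21397) = 24/1715 + 26569/21397 = 46079363/36695855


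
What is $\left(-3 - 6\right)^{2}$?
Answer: $81$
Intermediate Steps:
$\left(-3 - 6\right)^{2} = \left(-9\right)^{2} = 81$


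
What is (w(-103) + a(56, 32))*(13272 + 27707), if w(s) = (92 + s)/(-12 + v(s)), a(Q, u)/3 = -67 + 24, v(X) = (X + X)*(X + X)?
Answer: -224266060153/42424 ≈ -5.2863e+6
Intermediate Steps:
v(X) = 4*X**2 (v(X) = (2*X)*(2*X) = 4*X**2)
a(Q, u) = -129 (a(Q, u) = 3*(-67 + 24) = 3*(-43) = -129)
w(s) = (92 + s)/(-12 + 4*s**2)
(w(-103) + a(56, 32))*(13272 + 27707) = ((92 - 103)/(4*(-3 + (-103)**2)) - 129)*(13272 + 27707) = ((1/4)*(-11)/(-3 + 10609) - 129)*40979 = ((1/4)*(-11)/10606 - 129)*40979 = ((1/4)*(1/10606)*(-11) - 129)*40979 = (-11/42424 - 129)*40979 = -5472707/42424*40979 = -224266060153/42424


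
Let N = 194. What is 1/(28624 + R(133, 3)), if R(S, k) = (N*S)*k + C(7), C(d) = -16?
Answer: 1/106014 ≈ 9.4327e-6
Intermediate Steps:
R(S, k) = -16 + 194*S*k (R(S, k) = (194*S)*k - 16 = 194*S*k - 16 = -16 + 194*S*k)
1/(28624 + R(133, 3)) = 1/(28624 + (-16 + 194*133*3)) = 1/(28624 + (-16 + 77406)) = 1/(28624 + 77390) = 1/106014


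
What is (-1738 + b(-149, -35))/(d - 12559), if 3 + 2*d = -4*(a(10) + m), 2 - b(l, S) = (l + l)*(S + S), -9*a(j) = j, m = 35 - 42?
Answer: 406728/225797 ≈ 1.8013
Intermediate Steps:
m = -7
a(j) = -j/9
b(l, S) = 2 - 4*S*l (b(l, S) = 2 - (l + l)*(S + S) = 2 - 2*l*2*S = 2 - 4*S*l)
d = 265/18 (d = -3/2 + (-4*(-⅑*10 - 7))/2 = -3/2 + (-4*(-10/9 - 7))/2 = -3/2 + (-4*(-73/9))/2 = -3/2 + (½)*(292/9) = -3/2 + 146/9 = 265/18 ≈ 14.722)
(-1738 + b(-149, -35))/(d - 12559) = (-1738 + (2 - 4*(-35)*(-149)))/(265/18 - 12559) = (-1738 + (2 - 20860))/(-225797/18) = (-1738 - 20858)*(-18/225797) = -22596*(-18/225797) = 406728/225797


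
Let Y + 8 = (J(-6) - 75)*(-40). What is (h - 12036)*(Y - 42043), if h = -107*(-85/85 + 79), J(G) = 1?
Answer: 796752762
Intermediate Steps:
h = -8346 (h = -107*(-85*1/85 + 79) = -107*(-1 + 79) = -107*78 = -8346)
Y = 2952 (Y = -8 + (1 - 75)*(-40) = -8 - 74*(-40) = -8 + 2960 = 2952)
(h - 12036)*(Y - 42043) = (-8346 - 12036)*(2952 - 42043) = -20382*(-39091) = 796752762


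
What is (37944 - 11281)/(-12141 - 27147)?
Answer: -26663/39288 ≈ -0.67865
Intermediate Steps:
(37944 - 11281)/(-12141 - 27147) = 26663/(-39288) = 26663*(-1/39288) = -26663/39288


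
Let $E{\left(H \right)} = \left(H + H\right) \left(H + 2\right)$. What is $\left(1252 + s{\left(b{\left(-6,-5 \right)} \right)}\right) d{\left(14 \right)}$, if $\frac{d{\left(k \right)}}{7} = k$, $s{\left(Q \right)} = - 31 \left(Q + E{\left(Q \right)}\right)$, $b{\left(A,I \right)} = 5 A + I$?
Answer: $-6788754$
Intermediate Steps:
$E{\left(H \right)} = 2 H \left(2 + H\right)$
$b{\left(A,I \right)} = I + 5 A$
$s{\left(Q \right)} = - 31 Q - 62 Q \left(2 + Q\right)$ ($s{\left(Q \right)} = - 31 \left(Q + 2 Q \left(2 + Q\right)\right) = - 31 Q - 62 Q \left(2 + Q\right)$)
$d{\left(k \right)} = 7 k$
$\left(1252 + s{\left(b{\left(-6,-5 \right)} \right)}\right) d{\left(14 \right)} = \left(1252 + 31 \left(-5 + 5 \left(-6\right)\right) \left(-5 - 2 \left(-5 + 5 \left(-6\right)\right)\right)\right) 7 \cdot 14 = \left(1252 + 31 \left(-5 - 30\right) \left(-5 - 2 \left(-5 - 30\right)\right)\right) 98 = \left(1252 + 31 \left(-35\right) \left(-5 - -70\right)\right) 98 = \left(1252 + 31 \left(-35\right) \left(-5 + 70\right)\right) 98 = \left(1252 + 31 \left(-35\right) 65\right) 98 = \left(1252 - 70525\right) 98 = \left(-69273\right) 98 = -6788754$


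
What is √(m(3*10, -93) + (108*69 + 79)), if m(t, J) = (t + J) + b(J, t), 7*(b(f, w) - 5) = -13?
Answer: √366086/7 ≈ 86.436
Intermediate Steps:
b(f, w) = 22/7 (b(f, w) = 5 + (⅐)*(-13) = 5 - 13/7 = 22/7)
m(t, J) = 22/7 + J + t (m(t, J) = (t + J) + 22/7 = (J + t) + 22/7 = 22/7 + J + t)
√(m(3*10, -93) + (108*69 + 79)) = √((22/7 - 93 + 3*10) + (108*69 + 79)) = √((22/7 - 93 + 30) + (7452 + 79)) = √(-419/7 + 7531) = √(52298/7) = √366086/7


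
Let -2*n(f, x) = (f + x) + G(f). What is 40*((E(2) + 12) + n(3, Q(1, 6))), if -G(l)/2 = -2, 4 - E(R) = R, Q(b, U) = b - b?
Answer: 420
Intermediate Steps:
Q(b, U) = 0
E(R) = 4 - R
G(l) = 4 (G(l) = -2*(-2) = 4)
n(f, x) = -2 - f/2 - x/2 (n(f, x) = -((f + x) + 4)/2 = -(4 + f + x)/2 = -2 - f/2 - x/2)
40*((E(2) + 12) + n(3, Q(1, 6))) = 40*(((4 - 1*2) + 12) + (-2 - ½*3 - ½*0)) = 40*(((4 - 2) + 12) + (-2 - 3/2 + 0)) = 40*((2 + 12) - 7/2) = 40*(14 - 7/2) = 40*(21/2) = 420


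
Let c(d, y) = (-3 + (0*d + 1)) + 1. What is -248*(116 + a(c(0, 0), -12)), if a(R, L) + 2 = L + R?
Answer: -25048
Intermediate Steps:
c(d, y) = -1 (c(d, y) = (-3 + (0 + 1)) + 1 = (-3 + 1) + 1 = -2 + 1 = -1)
a(R, L) = -2 + L + R (a(R, L) = -2 + (L + R) = -2 + L + R)
-248*(116 + a(c(0, 0), -12)) = -248*(116 + (-2 - 12 - 1)) = -248*(116 - 15) = -248*101 = -25048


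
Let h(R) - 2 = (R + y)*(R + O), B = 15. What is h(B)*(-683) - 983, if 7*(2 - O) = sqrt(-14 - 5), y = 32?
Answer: -548066 + 32101*I*sqrt(19)/7 ≈ -5.4807e+5 + 19989.0*I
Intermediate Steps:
O = 2 - I*sqrt(19)/7 (O = 2 - sqrt(-14 - 5)/7 = 2 - I*sqrt(19)/7 ≈ 2.0 - 0.6227*I)
h(R) = 2 + (32 + R)*(2 + R - I*sqrt(19)/7) (h(R) = 2 + (R + 32)*(R + (2 - I*sqrt(19)/7)) = 2 + (32 + R)*(2 + R - I*sqrt(19)/7))
h(B)*(-683) - 983 = (66 + 15**2 + 34*15 - 32*I*sqrt(19)/7 - 1/7*I*15*sqrt(19))*(-683) - 983 = (66 + 225 + 510 - 32*I*sqrt(19)/7 - 15*I*sqrt(19)/7)*(-683) - 983 = (801 - 47*I*sqrt(19)/7)*(-683) - 983 = (-547083 + 32101*I*sqrt(19)/7) - 983 = -548066 + 32101*I*sqrt(19)/7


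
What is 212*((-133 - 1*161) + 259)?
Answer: -7420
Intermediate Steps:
212*((-133 - 1*161) + 259) = 212*((-133 - 161) + 259) = 212*(-294 + 259) = 212*(-35) = -7420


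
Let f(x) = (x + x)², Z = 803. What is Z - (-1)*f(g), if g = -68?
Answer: 19299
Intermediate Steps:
f(x) = 4*x² (f(x) = (2*x)² = 4*x²)
Z - (-1)*f(g) = 803 - (-1)*4*(-68)² = 803 - (-1)*4*4624 = 803 - (-1)*18496 = 803 - 1*(-18496) = 803 + 18496 = 19299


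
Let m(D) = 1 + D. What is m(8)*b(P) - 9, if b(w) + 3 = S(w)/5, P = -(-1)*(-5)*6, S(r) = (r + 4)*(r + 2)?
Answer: 6372/5 ≈ 1274.4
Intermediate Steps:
S(r) = (2 + r)*(4 + r) (S(r) = (4 + r)*(2 + r) = (2 + r)*(4 + r))
P = -30 (P = -1*5*6 = -5*6 = -30)
b(w) = -7/5 + w²/5 + 6*w/5 (b(w) = -3 + (8 + w² + 6*w)/5 = -3 + (8 + w² + 6*w)*(⅕) = -3 + (8/5 + w²/5 + 6*w/5) = -7/5 + w²/5 + 6*w/5)
m(8)*b(P) - 9 = (1 + 8)*(-7/5 + (⅕)*(-30)² + (6/5)*(-30)) - 9 = 9*(-7/5 + (⅕)*900 - 36) - 9 = 9*(-7/5 + 180 - 36) - 9 = 9*(713/5) - 9 = 6417/5 - 9 = 6372/5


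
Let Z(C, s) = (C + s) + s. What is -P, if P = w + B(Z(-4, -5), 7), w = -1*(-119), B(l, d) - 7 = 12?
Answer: -138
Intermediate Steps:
Z(C, s) = C + 2*s
B(l, d) = 19 (B(l, d) = 7 + 12 = 19)
w = 119
P = 138 (P = 119 + 19 = 138)
-P = -1*138 = -138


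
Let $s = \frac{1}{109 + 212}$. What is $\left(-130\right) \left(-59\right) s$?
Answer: $\frac{7670}{321} \approx 23.894$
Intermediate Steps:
$s = \frac{1}{321} \approx 0.0031153$
$\left(-130\right) \left(-59\right) s = \left(-130\right) \left(-59\right) \frac{1}{321} = 7670 \cdot \frac{1}{321} = \frac{7670}{321}$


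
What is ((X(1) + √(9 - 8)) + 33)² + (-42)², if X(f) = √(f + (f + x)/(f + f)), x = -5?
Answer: 2919 + 68*I ≈ 2919.0 + 68.0*I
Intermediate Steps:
X(f) = √(f + (-5 + f)/(2*f)) (X(f) = √(f + (f - 5)/(f + f)) = √(f + (-5 + f)/((2*f))) = √(f + (-5 + f)*(1/(2*f))) = √(f + (-5 + f)/(2*f)))
((X(1) + √(9 - 8)) + 33)² + (-42)² = ((√(2 - 10/1 + 4*1)/2 + √(9 - 8)) + 33)² + (-42)² = ((√(2 - 10*1 + 4)/2 + √1) + 33)² + 1764 = ((√(2 - 10 + 4)/2 + 1) + 33)² + 1764 = ((√(-4)/2 + 1) + 33)² + 1764 = (((2*I)/2 + 1) + 33)² + 1764 = ((I + 1) + 33)² + 1764 = ((1 + I) + 33)² + 1764 = (34 + I)² + 1764 = 1764 + (34 + I)²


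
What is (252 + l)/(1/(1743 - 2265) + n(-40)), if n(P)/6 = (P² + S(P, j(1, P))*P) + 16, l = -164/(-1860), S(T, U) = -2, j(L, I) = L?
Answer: 20396454/823340005 ≈ 0.024773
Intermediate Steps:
l = 41/465 (l = -164*(-1/1860) = 41/465 ≈ 0.088172)
n(P) = 96 - 12*P + 6*P² (n(P) = 6*((P² - 2*P) + 16) = 6*(16 + P² - 2*P) = 96 - 12*P + 6*P²)
(252 + l)/(1/(1743 - 2265) + n(-40)) = (252 + 41/465)/(1/(1743 - 2265) + (96 - 12*(-40) + 6*(-40)²)) = 117221/(465*(1/(-522) + (96 + 480 + 6*1600))) = 117221/(465*(-1/522 + (96 + 480 + 9600))) = 117221/(465*(-1/522 + 10176)) = 117221/(465*(5311871/522)) = (117221/465)*(522/5311871) = 20396454/823340005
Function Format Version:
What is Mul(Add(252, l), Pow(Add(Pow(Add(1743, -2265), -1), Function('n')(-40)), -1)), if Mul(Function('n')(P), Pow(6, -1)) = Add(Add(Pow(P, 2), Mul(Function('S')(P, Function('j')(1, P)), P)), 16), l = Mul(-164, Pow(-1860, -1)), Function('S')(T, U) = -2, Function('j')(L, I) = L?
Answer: Rational(20396454, 823340005) ≈ 0.024773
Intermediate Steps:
l = Rational(41, 465) (l = Mul(-164, Rational(-1, 1860)) = Rational(41, 465) ≈ 0.088172)
Function('n')(P) = Add(96, Mul(-12, P), Mul(6, Pow(P, 2))) (Function('n')(P) = Mul(6, Add(Add(Pow(P, 2), Mul(-2, P)), 16)) = Mul(6, Add(16, Pow(P, 2), Mul(-2, P))) = Add(96, Mul(-12, P), Mul(6, Pow(P, 2))))
Mul(Add(252, l), Pow(Add(Pow(Add(1743, -2265), -1), Function('n')(-40)), -1)) = Mul(Add(252, Rational(41, 465)), Pow(Add(Pow(Add(1743, -2265), -1), Add(96, Mul(-12, -40), Mul(6, Pow(-40, 2)))), -1)) = Mul(Rational(117221, 465), Pow(Add(Pow(-522, -1), Add(96, 480, Mul(6, 1600))), -1)) = Mul(Rational(117221, 465), Pow(Add(Rational(-1, 522), Add(96, 480, 9600)), -1)) = Mul(Rational(117221, 465), Pow(Add(Rational(-1, 522), 10176), -1)) = Mul(Rational(117221, 465), Pow(Rational(5311871, 522), -1)) = Mul(Rational(117221, 465), Rational(522, 5311871)) = Rational(20396454, 823340005)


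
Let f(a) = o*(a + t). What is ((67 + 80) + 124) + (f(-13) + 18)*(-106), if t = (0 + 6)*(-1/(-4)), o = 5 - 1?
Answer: 3239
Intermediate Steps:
o = 4
t = 3/2 (t = 6*(-1*(-¼)) = 6*(¼) = 3/2 ≈ 1.5000)
f(a) = 6 + 4*a (f(a) = 4*(a + 3/2) = 4*(3/2 + a) = 6 + 4*a)
((67 + 80) + 124) + (f(-13) + 18)*(-106) = ((67 + 80) + 124) + ((6 + 4*(-13)) + 18)*(-106) = (147 + 124) + ((6 - 52) + 18)*(-106) = 271 + (-46 + 18)*(-106) = 271 - 28*(-106) = 271 + 2968 = 3239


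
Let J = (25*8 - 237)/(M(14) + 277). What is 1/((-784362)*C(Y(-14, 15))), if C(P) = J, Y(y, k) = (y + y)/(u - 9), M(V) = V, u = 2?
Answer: 97/9673798 ≈ 1.0027e-5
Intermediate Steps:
Y(y, k) = -2*y/7 (Y(y, k) = (y + y)/(2 - 9) = (2*y)/(-7) = (2*y)*(-1/7) = -2*y/7)
J = -37/291 (J = (25*8 - 237)/(14 + 277) = (200 - 237)/291 = -37*1/291 = -37/291 ≈ -0.12715)
C(P) = -37/291
1/((-784362)*C(Y(-14, 15))) = 1/((-784362)*(-37/291)) = -1/784362*(-291/37) = 97/9673798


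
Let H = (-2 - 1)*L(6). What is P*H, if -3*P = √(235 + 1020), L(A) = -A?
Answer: -6*√1255 ≈ -212.56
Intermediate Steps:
P = -√1255/3 (P = -√(235 + 1020)/3 = -√1255/3 ≈ -11.809)
H = 18 (H = (-2 - 1)*(-1*6) = -3*(-6) = 18)
P*H = -√1255/3*18 = -6*√1255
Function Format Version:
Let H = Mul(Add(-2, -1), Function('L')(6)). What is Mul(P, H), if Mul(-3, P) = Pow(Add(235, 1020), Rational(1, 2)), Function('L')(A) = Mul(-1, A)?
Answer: Mul(-6, Pow(1255, Rational(1, 2))) ≈ -212.56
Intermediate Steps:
P = Mul(Rational(-1, 3), Pow(1255, Rational(1, 2))) (P = Mul(Rational(-1, 3), Pow(Add(235, 1020), Rational(1, 2))) = Mul(Rational(-1, 3), Pow(1255, Rational(1, 2))) ≈ -11.809)
H = 18 (H = Mul(Add(-2, -1), Mul(-1, 6)) = Mul(-3, -6) = 18)
Mul(P, H) = Mul(Mul(Rational(-1, 3), Pow(1255, Rational(1, 2))), 18) = Mul(-6, Pow(1255, Rational(1, 2)))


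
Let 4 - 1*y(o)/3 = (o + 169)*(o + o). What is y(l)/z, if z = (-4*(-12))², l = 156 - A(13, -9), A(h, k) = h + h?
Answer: -3239/32 ≈ -101.22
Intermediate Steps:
A(h, k) = 2*h
l = 130 (l = 156 - 2*13 = 156 - 1*26 = 156 - 26 = 130)
y(o) = 12 - 6*o*(169 + o) (y(o) = 12 - 3*(o + 169)*(o + o) = 12 - 3*(169 + o)*2*o = 12 - 6*o*(169 + o))
z = 2304 (z = 48² = 2304)
y(l)/z = (12 - 1014*130 - 6*130²)/2304 = (12 - 131820 - 6*16900)*(1/2304) = (12 - 131820 - 101400)*(1/2304) = -233208*1/2304 = -3239/32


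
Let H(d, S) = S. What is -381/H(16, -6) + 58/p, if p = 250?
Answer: 15933/250 ≈ 63.732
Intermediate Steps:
-381/H(16, -6) + 58/p = -381/(-6) + 58/250 = -381*(-⅙) + 58*(1/250) = 127/2 + 29/125 = 15933/250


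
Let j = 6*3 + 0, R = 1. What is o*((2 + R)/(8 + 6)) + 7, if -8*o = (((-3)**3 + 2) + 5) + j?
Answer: 395/56 ≈ 7.0536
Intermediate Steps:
j = 18 (j = 18 + 0 = 18)
o = 1/4 (o = -((((-3)**3 + 2) + 5) + 18)/8 = -(((-27 + 2) + 5) + 18)/8 = -((-25 + 5) + 18)/8 = -(-20 + 18)/8 = -1/8*(-2) = 1/4 ≈ 0.25000)
o*((2 + R)/(8 + 6)) + 7 = ((2 + 1)/(8 + 6))/4 + 7 = (3/14)/4 + 7 = (3*(1/14))/4 + 7 = (1/4)*(3/14) + 7 = 3/56 + 7 = 395/56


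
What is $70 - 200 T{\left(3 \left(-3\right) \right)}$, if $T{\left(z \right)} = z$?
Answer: $1870$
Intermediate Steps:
$70 - 200 T{\left(3 \left(-3\right) \right)} = 70 - 200 \cdot 3 \left(-3\right) = 70 - -1800 = 70 + 1800 = 1870$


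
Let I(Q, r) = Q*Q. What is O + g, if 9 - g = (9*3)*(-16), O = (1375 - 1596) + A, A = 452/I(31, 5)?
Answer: 211872/961 ≈ 220.47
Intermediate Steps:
I(Q, r) = Q²
A = 452/961 (A = 452/(31²) = 452/961 ≈ 0.47034)
O = -211929/961 (O = (1375 - 1596) + 452/961 = -221 + 452/961 = -211929/961 ≈ -220.53)
g = 441 (g = 9 - 9*3*(-16) = 9 - 27*(-16) = 9 - 1*(-432) = 9 + 432 = 441)
O + g = -211929/961 + 441 = 211872/961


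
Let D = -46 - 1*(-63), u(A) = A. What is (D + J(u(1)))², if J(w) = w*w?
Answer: 324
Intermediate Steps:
J(w) = w²
D = 17 (D = -46 + 63 = 17)
(D + J(u(1)))² = (17 + 1²)² = (17 + 1)² = 18² = 324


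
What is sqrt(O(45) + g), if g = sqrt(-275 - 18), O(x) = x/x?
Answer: sqrt(1 + I*sqrt(293)) ≈ 3.0122 + 2.8413*I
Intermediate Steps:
O(x) = 1
g = I*sqrt(293) (g = sqrt(-293) = I*sqrt(293) ≈ 17.117*I)
sqrt(O(45) + g) = sqrt(1 + I*sqrt(293))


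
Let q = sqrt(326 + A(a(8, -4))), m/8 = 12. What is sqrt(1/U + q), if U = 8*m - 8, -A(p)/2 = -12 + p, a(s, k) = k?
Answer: sqrt(190 + 144400*sqrt(358))/380 ≈ 4.3500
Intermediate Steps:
m = 96 (m = 8*12 = 96)
A(p) = 24 - 2*p (A(p) = -2*(-12 + p) = 24 - 2*p)
U = 760 (U = 8*96 - 8 = 768 - 8 = 760)
q = sqrt(358) (q = sqrt(326 + (24 - 2*(-4))) = sqrt(326 + (24 + 8)) = sqrt(326 + 32) = sqrt(358) ≈ 18.921)
sqrt(1/U + q) = sqrt(1/760 + sqrt(358))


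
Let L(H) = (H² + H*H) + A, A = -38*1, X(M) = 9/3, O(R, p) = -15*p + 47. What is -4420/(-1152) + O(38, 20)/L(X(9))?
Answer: 23741/1440 ≈ 16.487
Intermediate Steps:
O(R, p) = 47 - 15*p
X(M) = 3 (X(M) = 9*(⅓) = 3)
A = -38
L(H) = -38 + 2*H² (L(H) = (H² + H*H) - 38 = (H² + H²) - 38 = 2*H² - 38 = -38 + 2*H²)
-4420/(-1152) + O(38, 20)/L(X(9)) = -4420/(-1152) + (47 - 15*20)/(-38 + 2*3²) = -4420*(-1/1152) + (47 - 300)/(-38 + 2*9) = 1105/288 - 253/(-38 + 18) = 1105/288 - 253/(-20) = 1105/288 - 253*(-1/20) = 1105/288 + 253/20 = 23741/1440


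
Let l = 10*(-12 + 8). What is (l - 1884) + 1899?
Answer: -25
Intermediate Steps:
l = -40 (l = 10*(-4) = -40)
(l - 1884) + 1899 = (-40 - 1884) + 1899 = -1924 + 1899 = -25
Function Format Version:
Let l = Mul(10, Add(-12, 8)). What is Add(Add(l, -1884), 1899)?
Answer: -25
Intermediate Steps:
l = -40 (l = Mul(10, -4) = -40)
Add(Add(l, -1884), 1899) = Add(Add(-40, -1884), 1899) = Add(-1924, 1899) = -25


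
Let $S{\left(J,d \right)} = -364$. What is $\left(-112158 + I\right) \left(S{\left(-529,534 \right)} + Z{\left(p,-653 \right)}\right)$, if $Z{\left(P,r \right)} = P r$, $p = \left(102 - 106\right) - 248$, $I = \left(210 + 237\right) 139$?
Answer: $-8213704800$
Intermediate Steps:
$I = 62133$ ($I = 447 \cdot 139 = 62133$)
$p = -252$ ($p = \left(102 - 106\right) - 248 = -4 - 248 = -252$)
$\left(-112158 + I\right) \left(S{\left(-529,534 \right)} + Z{\left(p,-653 \right)}\right) = \left(-112158 + 62133\right) \left(-364 - -164556\right) = - 50025 \left(-364 + 164556\right) = \left(-50025\right) 164192 = -8213704800$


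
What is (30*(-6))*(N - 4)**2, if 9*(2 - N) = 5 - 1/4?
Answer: -41405/36 ≈ -1150.1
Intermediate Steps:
N = 53/36 (N = 2 - (5 - 1/4)/9 = 2 - 1/9*19/4 = 2 - 19/36 = 53/36 ≈ 1.4722)
(30*(-6))*(N - 4)**2 = (30*(-6))*(53/36 - 4)**2 = -180*(-91/36)**2 = -180*8281/1296 = -41405/36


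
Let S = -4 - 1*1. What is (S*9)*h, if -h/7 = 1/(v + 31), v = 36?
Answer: 315/67 ≈ 4.7015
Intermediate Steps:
S = -5 (S = -4 - 1 = -5)
h = -7/67 (h = -7/(36 + 31) = -7/67 ≈ -0.10448)
(S*9)*h = -5*9*(-7/67) = -45*(-7/67) = 315/67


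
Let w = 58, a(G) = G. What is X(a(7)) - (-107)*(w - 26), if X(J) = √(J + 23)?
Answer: 3424 + √30 ≈ 3429.5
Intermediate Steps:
X(J) = √(23 + J)
X(a(7)) - (-107)*(w - 26) = √(23 + 7) - (-107)*(58 - 26) = √30 - (-107)*32 = √30 - 1*(-3424) = √30 + 3424 = 3424 + √30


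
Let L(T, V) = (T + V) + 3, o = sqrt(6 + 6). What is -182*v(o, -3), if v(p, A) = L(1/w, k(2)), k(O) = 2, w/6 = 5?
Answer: -13741/15 ≈ -916.07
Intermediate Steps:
w = 30 (w = 6*5 = 30)
o = 2*sqrt(3) (o = sqrt(12) = 2*sqrt(3) ≈ 3.4641)
L(T, V) = 3 + T + V
v(p, A) = 151/30 (v(p, A) = 3 + 1/30 + 2 = 151/30)
-182*v(o, -3) = -182*151/30 = -13741/15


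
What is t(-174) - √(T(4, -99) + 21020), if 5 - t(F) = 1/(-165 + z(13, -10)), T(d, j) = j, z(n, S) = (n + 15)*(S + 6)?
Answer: 1386/277 - √20921 ≈ -139.64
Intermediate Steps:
z(n, S) = (6 + S)*(15 + n) (z(n, S) = (15 + n)*(6 + S) = (6 + S)*(15 + n))
t(F) = 1386/277 (t(F) = 5 - 1/(-165 + (90 + 6*13 + 15*(-10) - 10*13)) = 5 - 1/(-165 + (90 + 78 - 150 - 130)) = 5 - 1/(-165 - 112) = 5 - 1/(-277) = 5 - 1*(-1/277) = 5 + 1/277 = 1386/277)
t(-174) - √(T(4, -99) + 21020) = 1386/277 - √(-99 + 21020) = 1386/277 - √20921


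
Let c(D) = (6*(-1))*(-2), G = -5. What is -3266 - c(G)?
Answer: -3278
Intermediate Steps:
c(D) = 12 (c(D) = -6*(-2) = 12)
-3266 - c(G) = -3266 - 1*12 = -3266 - 12 = -3278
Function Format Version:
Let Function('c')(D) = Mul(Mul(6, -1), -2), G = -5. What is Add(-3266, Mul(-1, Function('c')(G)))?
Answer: -3278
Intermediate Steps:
Function('c')(D) = 12 (Function('c')(D) = Mul(-6, -2) = 12)
Add(-3266, Mul(-1, Function('c')(G))) = Add(-3266, Mul(-1, 12)) = Add(-3266, -12) = -3278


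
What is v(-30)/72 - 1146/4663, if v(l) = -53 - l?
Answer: -189761/335736 ≈ -0.56521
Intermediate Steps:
v(-30)/72 - 1146/4663 = (-53 - 1*(-30))/72 - 1146/4663 = (-53 + 30)*(1/72) - 1146*1/4663 = -23*1/72 - 1146/4663 = -23/72 - 1146/4663 = -189761/335736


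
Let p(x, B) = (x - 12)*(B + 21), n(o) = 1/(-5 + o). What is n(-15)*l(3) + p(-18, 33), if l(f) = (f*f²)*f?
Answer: -32481/20 ≈ -1624.1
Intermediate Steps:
p(x, B) = (-12 + x)*(21 + B)
l(f) = f⁴ (l(f) = f³*f = f⁴)
n(-15)*l(3) + p(-18, 33) = 3⁴/(-5 - 15) + (-252 - 12*33 + 21*(-18) + 33*(-18)) = 81/(-20) + (-252 - 396 - 378 - 594) = -1/20*81 - 1620 = -81/20 - 1620 = -32481/20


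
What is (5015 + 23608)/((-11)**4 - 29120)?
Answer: -28623/14479 ≈ -1.9769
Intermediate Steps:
(5015 + 23608)/((-11)**4 - 29120) = 28623/(14641 - 29120) = 28623/(-14479) = 28623*(-1/14479) = -28623/14479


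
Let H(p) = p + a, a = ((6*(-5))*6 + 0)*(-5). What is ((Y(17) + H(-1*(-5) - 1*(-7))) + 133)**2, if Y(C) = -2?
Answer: 1087849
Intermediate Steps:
a = 900 (a = (-30*6 + 0)*(-5) = (-180 + 0)*(-5) = -180*(-5) = 900)
H(p) = 900 + p (H(p) = p + 900 = 900 + p)
((Y(17) + H(-1*(-5) - 1*(-7))) + 133)**2 = ((-2 + (900 + (-1*(-5) - 1*(-7)))) + 133)**2 = ((-2 + (900 + (5 + 7))) + 133)**2 = ((-2 + (900 + 12)) + 133)**2 = ((-2 + 912) + 133)**2 = (910 + 133)**2 = 1043**2 = 1087849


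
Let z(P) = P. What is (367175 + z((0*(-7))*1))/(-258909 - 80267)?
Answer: -367175/339176 ≈ -1.0826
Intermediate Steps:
(367175 + z((0*(-7))*1))/(-258909 - 80267) = (367175 + (0*(-7))*1)/(-258909 - 80267) = (367175 + 0*1)/(-339176) = (367175 + 0)*(-1/339176) = 367175*(-1/339176) = -367175/339176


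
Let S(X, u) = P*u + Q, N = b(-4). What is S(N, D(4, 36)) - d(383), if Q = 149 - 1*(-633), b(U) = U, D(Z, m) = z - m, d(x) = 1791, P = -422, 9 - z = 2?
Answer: 11229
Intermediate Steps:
z = 7 (z = 9 - 1*2 = 9 - 2 = 7)
D(Z, m) = 7 - m
Q = 782 (Q = 149 + 633 = 782)
N = -4
S(X, u) = 782 - 422*u (S(X, u) = -422*u + 782 = 782 - 422*u)
S(N, D(4, 36)) - d(383) = (782 - 422*(7 - 1*36)) - 1*1791 = (782 - 422*(7 - 36)) - 1791 = (782 - 422*(-29)) - 1791 = (782 + 12238) - 1791 = 13020 - 1791 = 11229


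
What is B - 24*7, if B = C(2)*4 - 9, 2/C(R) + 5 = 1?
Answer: -179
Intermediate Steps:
C(R) = -½ (C(R) = 2/(-5 + 1) = 2/(-4) = 2*(-¼) = -½)
B = -11 (B = -½*4 - 9 = -2 - 9 = -11)
B - 24*7 = -11 - 24*7 = -11 - 168 = -179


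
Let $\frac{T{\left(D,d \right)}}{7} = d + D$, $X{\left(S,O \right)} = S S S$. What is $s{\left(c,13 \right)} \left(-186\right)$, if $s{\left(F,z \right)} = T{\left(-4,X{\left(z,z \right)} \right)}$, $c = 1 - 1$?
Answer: $-2855286$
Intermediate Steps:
$X{\left(S,O \right)} = S^{3}$ ($X{\left(S,O \right)} = S^{2} S = S^{3}$)
$c = 0$ ($c = 1 - 1 = 0$)
$T{\left(D,d \right)} = 7 D + 7 d$ ($T{\left(D,d \right)} = 7 \left(d + D\right) = 7 \left(D + d\right) = 7 D + 7 d$)
$s{\left(F,z \right)} = -28 + 7 z^{3}$ ($s{\left(F,z \right)} = 7 \left(-4\right) + 7 z^{3} = -28 + 7 z^{3}$)
$s{\left(c,13 \right)} \left(-186\right) = \left(-28 + 7 \cdot 13^{3}\right) \left(-186\right) = \left(-28 + 7 \cdot 2197\right) \left(-186\right) = \left(-28 + 15379\right) \left(-186\right) = 15351 \left(-186\right) = -2855286$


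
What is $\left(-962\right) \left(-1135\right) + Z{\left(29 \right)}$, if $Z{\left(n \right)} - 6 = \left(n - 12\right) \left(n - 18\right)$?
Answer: $1092063$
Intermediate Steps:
$Z{\left(n \right)} = 6 + \left(-18 + n\right) \left(-12 + n\right)$ ($Z{\left(n \right)} = 6 + \left(n - 12\right) \left(n - 18\right) = 6 + \left(-12 + n\right) \left(-18 + n\right) = 6 + \left(-18 + n\right) \left(-12 + n\right)$)
$\left(-962\right) \left(-1135\right) + Z{\left(29 \right)} = \left(-962\right) \left(-1135\right) + \left(222 + 29^{2} - 870\right) = 1091870 + \left(222 + 841 - 870\right) = 1091870 + 193 = 1092063$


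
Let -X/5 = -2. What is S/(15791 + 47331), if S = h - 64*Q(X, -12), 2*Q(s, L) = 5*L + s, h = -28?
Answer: 786/31561 ≈ 0.024904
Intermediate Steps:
X = 10 (X = -5*(-2) = 10)
Q(s, L) = s/2 + 5*L/2 (Q(s, L) = (5*L + s)/2 = (s + 5*L)/2 = s/2 + 5*L/2)
S = 1572 (S = -28 - 64*((½)*10 + (5/2)*(-12)) = -28 - 64*(5 - 30) = -28 - 64*(-25) = -28 + 1600 = 1572)
S/(15791 + 47331) = 1572/(15791 + 47331) = 1572/63122 = 1572*(1/63122) = 786/31561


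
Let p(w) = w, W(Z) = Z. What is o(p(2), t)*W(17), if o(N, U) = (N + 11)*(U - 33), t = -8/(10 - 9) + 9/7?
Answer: -61438/7 ≈ -8776.9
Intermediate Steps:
t = -47/7 (t = -8/1 + 9*(⅐) = -8*1 + 9/7 = -8 + 9/7 = -47/7 ≈ -6.7143)
o(N, U) = (-33 + U)*(11 + N) (o(N, U) = (11 + N)*(-33 + U) = (-33 + U)*(11 + N))
o(p(2), t)*W(17) = (-363 - 33*2 + 11*(-47/7) + 2*(-47/7))*17 = (-363 - 66 - 517/7 - 94/7)*17 = -3614/7*17 = -61438/7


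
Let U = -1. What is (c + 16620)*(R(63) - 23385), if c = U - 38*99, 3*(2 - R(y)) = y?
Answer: -300905228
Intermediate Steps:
R(y) = 2 - y/3
c = -3763 (c = -1 - 38*99 = -1 - 3762 = -3763)
(c + 16620)*(R(63) - 23385) = (-3763 + 16620)*((2 - ⅓*63) - 23385) = 12857*((2 - 21) - 23385) = 12857*(-19 - 23385) = 12857*(-23404) = -300905228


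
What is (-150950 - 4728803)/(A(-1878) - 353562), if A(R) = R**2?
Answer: -4879753/3173322 ≈ -1.5377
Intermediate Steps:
(-150950 - 4728803)/(A(-1878) - 353562) = (-150950 - 4728803)/((-1878)**2 - 353562) = -4879753/(3526884 - 353562) = -4879753/3173322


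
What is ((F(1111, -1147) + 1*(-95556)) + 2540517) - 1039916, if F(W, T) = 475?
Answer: 1405520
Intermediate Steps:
((F(1111, -1147) + 1*(-95556)) + 2540517) - 1039916 = ((475 + 1*(-95556)) + 2540517) - 1039916 = ((475 - 95556) + 2540517) - 1039916 = (-95081 + 2540517) - 1039916 = 2445436 - 1039916 = 1405520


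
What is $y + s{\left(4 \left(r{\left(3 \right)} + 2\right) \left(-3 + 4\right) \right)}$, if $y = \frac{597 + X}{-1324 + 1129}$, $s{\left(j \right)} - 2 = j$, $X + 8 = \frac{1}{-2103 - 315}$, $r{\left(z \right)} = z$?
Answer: $\frac{8949019}{471510} \approx 18.979$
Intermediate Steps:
$X = - \frac{19345}{2418}$ ($X = -8 + \frac{1}{-2103 - 315} = -8 + \frac{1}{-2418} = -8 - \frac{1}{2418} = - \frac{19345}{2418} \approx -8.0004$)
$s{\left(j \right)} = 2 + j$
$y = - \frac{1424201}{471510}$ ($y = \frac{597 - \frac{19345}{2418}}{-1324 + 1129} = \frac{1424201}{2418 \left(-195\right)} = \frac{1424201}{2418} \left(- \frac{1}{195}\right) = - \frac{1424201}{471510} \approx -3.0205$)
$y + s{\left(4 \left(r{\left(3 \right)} + 2\right) \left(-3 + 4\right) \right)} = - \frac{1424201}{471510} + \left(2 + 4 \left(3 + 2\right) \left(-3 + 4\right)\right) = - \frac{1424201}{471510} + \left(2 + 4 \cdot 5 \cdot 1\right) = - \frac{1424201}{471510} + \left(2 + 4 \cdot 5\right) = - \frac{1424201}{471510} + \left(2 + 20\right) = - \frac{1424201}{471510} + 22 = \frac{8949019}{471510}$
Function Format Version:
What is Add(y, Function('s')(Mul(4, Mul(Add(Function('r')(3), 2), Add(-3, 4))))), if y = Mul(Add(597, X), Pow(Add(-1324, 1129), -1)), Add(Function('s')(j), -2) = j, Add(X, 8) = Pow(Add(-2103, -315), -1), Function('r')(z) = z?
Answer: Rational(8949019, 471510) ≈ 18.979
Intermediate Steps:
X = Rational(-19345, 2418) (X = Add(-8, Pow(Add(-2103, -315), -1)) = Add(-8, Pow(-2418, -1)) = Add(-8, Rational(-1, 2418)) = Rational(-19345, 2418) ≈ -8.0004)
Function('s')(j) = Add(2, j)
y = Rational(-1424201, 471510) (y = Mul(Add(597, Rational(-19345, 2418)), Pow(Add(-1324, 1129), -1)) = Mul(Rational(1424201, 2418), Pow(-195, -1)) = Mul(Rational(1424201, 2418), Rational(-1, 195)) = Rational(-1424201, 471510) ≈ -3.0205)
Add(y, Function('s')(Mul(4, Mul(Add(Function('r')(3), 2), Add(-3, 4))))) = Add(Rational(-1424201, 471510), Add(2, Mul(4, Mul(Add(3, 2), Add(-3, 4))))) = Add(Rational(-1424201, 471510), Add(2, Mul(4, Mul(5, 1)))) = Add(Rational(-1424201, 471510), Add(2, Mul(4, 5))) = Add(Rational(-1424201, 471510), Add(2, 20)) = Add(Rational(-1424201, 471510), 22) = Rational(8949019, 471510)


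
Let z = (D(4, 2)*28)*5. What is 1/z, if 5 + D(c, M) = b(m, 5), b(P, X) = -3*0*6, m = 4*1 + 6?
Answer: -1/700 ≈ -0.0014286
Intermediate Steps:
m = 10 (m = 4 + 6 = 10)
b(P, X) = 0 (b(P, X) = 0*6 = 0)
D(c, M) = -5 (D(c, M) = -5 + 0 = -5)
z = -700 (z = -5*28*5 = -140*5 = -700)
1/z = 1/(-700) = -1/700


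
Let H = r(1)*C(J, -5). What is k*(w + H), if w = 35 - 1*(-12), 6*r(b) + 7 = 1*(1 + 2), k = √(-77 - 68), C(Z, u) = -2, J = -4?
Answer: 145*I*√145/3 ≈ 582.01*I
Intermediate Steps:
k = I*√145 (k = √(-145) = I*√145 ≈ 12.042*I)
r(b) = -⅔ (r(b) = -7/6 + (1*(1 + 2))/6 = -7/6 + (1*3)/6 = -7/6 + (⅙)*3 = -7/6 + ½ = -⅔)
w = 47 (w = 35 + 12 = 47)
H = 4/3 (H = -⅔*(-2) = 4/3 ≈ 1.3333)
k*(w + H) = (I*√145)*(47 + 4/3) = (I*√145)*(145/3) = 145*I*√145/3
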